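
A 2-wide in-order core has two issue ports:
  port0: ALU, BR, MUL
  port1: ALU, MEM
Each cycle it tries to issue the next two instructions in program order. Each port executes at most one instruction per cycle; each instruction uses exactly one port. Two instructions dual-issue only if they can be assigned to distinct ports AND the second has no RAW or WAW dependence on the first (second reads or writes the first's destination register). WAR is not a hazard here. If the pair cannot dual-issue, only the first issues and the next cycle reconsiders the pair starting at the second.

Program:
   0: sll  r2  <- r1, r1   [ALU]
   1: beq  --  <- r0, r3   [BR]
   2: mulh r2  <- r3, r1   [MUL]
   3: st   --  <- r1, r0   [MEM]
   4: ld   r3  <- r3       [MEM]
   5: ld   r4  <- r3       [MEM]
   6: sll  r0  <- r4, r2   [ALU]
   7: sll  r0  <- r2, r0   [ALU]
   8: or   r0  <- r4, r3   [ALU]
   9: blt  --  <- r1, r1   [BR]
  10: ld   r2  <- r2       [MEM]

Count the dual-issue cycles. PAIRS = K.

PAIRS = 3

0. sll.ALU beq.BR @i0,i1  | pair
1. mulh.MUL st.MEM @i2,i3  | pair
2. ld.MEM @i4  | no-port MEM/MEM
3. ld.MEM @i5  | RAW r4
4. sll.ALU @i6  | RAW+WAW r0
5. sll.ALU @i7  | WAW r0
6. or.ALU blt.BR @i8,i9  | pair
7. ld.MEM @i10  | tail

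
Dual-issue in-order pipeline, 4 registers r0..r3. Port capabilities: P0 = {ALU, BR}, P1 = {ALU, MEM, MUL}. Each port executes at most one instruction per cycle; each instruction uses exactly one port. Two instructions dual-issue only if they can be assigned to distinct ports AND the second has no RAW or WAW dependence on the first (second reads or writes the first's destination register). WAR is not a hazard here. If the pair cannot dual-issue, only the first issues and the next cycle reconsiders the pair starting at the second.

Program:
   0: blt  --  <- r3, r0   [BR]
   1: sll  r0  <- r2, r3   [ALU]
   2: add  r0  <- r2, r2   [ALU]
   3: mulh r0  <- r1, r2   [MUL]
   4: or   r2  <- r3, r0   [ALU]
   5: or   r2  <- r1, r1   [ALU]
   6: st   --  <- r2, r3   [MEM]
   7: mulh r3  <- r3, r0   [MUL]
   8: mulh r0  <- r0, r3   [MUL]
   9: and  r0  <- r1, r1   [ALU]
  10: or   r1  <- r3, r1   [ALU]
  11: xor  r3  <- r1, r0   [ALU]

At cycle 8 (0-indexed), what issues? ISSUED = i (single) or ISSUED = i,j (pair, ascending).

c0: i0+i1 blt.BR+sll.ALU  2-wide
c1: i2 add.ALU  WAW r0
c2: i3 mulh.MUL  RAW r0
c3: i4 or.ALU  WAW r2
c4: i5 or.ALU  RAW r2
c5: i6 st.MEM  no-port MEM/MUL
c6: i7 mulh.MUL  no-port MUL/MUL
c7: i8 mulh.MUL  WAW r0
c8: i9+i10 and.ALU+or.ALU  2-wide
c9: i11 xor.ALU  tail

ISSUED = 9,10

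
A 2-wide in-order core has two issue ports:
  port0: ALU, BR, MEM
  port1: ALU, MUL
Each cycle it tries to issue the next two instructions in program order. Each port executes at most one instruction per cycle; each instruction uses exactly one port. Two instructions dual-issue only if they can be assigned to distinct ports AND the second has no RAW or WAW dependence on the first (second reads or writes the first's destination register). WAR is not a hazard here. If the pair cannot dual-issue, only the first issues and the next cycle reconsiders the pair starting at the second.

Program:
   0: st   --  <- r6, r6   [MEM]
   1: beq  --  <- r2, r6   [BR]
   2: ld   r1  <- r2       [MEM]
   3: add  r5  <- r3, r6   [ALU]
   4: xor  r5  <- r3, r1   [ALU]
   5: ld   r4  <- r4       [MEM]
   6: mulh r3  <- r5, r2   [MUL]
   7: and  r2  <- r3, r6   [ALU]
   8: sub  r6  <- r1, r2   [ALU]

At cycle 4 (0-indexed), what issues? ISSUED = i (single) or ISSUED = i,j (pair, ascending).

0. st @i0  | no-port MEM/BR
1. beq @i1  | no-port BR/MEM
2. ld+add @i2/i3  | 2-wide
3. xor+ld @i4/i5  | 2-wide
4. mulh @i6  | RAW r3
5. and @i7  | RAW r2
6. sub @i8  | tail

ISSUED = 6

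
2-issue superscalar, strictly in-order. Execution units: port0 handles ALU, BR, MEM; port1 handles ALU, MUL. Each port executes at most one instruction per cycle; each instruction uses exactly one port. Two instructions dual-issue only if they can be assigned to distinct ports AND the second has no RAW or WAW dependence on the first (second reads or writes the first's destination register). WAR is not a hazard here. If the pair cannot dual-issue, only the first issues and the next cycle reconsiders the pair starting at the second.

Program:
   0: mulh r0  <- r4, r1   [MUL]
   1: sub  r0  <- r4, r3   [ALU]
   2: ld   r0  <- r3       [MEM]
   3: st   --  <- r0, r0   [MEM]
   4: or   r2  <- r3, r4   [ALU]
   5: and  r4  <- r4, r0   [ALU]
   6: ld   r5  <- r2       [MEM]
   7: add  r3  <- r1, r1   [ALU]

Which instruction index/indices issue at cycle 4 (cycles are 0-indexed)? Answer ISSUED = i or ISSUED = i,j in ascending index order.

ISSUED = 5,6

#0 head=0: mulh.MUL i0 WAW r0
#1 head=1: sub.ALU i1 WAW r0
#2 head=2: ld.MEM i2 no-port MEM/MEM
#3 head=3: st.MEM or.ALU i3+i4 dual
#4 head=5: and.ALU ld.MEM i5+i6 dual
#5 head=7: add.ALU i7 tail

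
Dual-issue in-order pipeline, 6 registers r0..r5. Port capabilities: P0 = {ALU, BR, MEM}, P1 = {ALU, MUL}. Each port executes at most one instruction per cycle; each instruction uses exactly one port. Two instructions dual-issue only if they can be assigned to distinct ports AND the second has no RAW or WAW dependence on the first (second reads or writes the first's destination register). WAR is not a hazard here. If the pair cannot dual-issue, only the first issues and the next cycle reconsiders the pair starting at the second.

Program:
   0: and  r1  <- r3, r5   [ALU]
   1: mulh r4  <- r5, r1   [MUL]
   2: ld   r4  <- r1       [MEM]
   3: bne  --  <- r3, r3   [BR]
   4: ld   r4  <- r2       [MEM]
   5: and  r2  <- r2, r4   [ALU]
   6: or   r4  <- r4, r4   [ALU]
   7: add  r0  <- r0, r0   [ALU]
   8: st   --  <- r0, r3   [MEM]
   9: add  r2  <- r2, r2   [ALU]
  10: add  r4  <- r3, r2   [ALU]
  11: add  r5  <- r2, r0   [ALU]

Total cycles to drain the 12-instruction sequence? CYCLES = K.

CYCLES = 9

  cy0 -> i0 (and) RAW r1
  cy1 -> i1 (mulh) WAW r4
  cy2 -> i2 (ld) no-port MEM/BR
  cy3 -> i3 (bne) no-port BR/MEM
  cy4 -> i4 (ld) RAW r4
  cy5 -> i5+i6 (and/or) pair
  cy6 -> i7 (add) RAW r0
  cy7 -> i8+i9 (st/add) pair
  cy8 -> i10+i11 (add/add) pair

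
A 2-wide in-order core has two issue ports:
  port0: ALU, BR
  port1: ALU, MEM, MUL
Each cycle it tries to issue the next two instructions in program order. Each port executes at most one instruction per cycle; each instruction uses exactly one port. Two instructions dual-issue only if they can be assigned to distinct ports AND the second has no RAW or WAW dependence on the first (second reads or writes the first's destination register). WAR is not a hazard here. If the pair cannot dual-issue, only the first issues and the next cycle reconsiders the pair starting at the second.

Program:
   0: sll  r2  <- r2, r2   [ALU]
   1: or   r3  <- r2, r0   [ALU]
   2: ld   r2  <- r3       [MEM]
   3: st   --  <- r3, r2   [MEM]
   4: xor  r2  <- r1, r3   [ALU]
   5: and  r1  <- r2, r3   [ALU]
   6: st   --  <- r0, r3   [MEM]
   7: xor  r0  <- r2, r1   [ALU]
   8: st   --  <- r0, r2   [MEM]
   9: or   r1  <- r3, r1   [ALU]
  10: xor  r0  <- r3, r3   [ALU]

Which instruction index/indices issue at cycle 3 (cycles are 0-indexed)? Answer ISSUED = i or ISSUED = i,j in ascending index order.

#0 head=0: sll.ALU i0 RAW r2
#1 head=1: or.ALU i1 RAW r3
#2 head=2: ld.MEM i2 no-port MEM/MEM
#3 head=3: st.MEM/xor.ALU i3+i4 dual
#4 head=5: and.ALU/st.MEM i5+i6 dual
#5 head=7: xor.ALU i7 RAW r0
#6 head=8: st.MEM/or.ALU i8+i9 dual
#7 head=10: xor.ALU i10 tail

ISSUED = 3,4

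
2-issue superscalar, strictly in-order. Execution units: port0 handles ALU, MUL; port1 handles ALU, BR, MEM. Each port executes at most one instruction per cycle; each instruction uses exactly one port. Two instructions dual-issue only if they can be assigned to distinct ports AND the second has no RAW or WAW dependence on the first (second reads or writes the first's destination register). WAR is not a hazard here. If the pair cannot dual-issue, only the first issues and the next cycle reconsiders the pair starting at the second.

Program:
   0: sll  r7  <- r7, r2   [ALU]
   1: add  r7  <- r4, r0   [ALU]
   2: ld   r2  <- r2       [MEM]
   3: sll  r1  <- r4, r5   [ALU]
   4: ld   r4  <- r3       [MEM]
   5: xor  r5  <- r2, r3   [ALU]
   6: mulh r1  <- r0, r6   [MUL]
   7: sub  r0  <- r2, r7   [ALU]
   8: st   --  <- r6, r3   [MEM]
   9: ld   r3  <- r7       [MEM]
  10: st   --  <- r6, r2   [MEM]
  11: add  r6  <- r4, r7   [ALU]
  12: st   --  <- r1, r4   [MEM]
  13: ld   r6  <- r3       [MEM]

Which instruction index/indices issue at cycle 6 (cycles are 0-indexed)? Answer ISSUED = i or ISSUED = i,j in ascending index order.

  cy0 -> i0 (sll) WAW r7
  cy1 -> i1+i2 (add/ld) dual
  cy2 -> i3+i4 (sll/ld) dual
  cy3 -> i5+i6 (xor/mulh) dual
  cy4 -> i7+i8 (sub/st) dual
  cy5 -> i9 (ld) no-port MEM/MEM
  cy6 -> i10+i11 (st/add) dual
  cy7 -> i12 (st) no-port MEM/MEM
  cy8 -> i13 (ld) tail

ISSUED = 10,11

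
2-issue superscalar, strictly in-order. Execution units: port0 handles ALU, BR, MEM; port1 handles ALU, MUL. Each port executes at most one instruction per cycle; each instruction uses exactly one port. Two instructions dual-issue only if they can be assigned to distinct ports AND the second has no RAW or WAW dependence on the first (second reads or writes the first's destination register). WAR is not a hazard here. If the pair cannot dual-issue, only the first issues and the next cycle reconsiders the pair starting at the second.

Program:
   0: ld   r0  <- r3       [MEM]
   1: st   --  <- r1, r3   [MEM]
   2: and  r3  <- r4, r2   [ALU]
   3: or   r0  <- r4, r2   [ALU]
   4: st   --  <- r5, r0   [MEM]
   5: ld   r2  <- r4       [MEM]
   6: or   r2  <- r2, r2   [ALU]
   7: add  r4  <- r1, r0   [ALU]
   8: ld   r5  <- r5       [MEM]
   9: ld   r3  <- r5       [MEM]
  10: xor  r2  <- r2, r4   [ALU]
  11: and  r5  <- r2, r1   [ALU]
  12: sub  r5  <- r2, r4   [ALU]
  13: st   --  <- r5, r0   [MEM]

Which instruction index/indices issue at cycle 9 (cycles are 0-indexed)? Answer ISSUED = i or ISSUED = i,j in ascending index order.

ISSUED = 12

#0 head=0: ld i0 no-port MEM/MEM
#1 head=1: st;and i1,i2 dual
#2 head=3: or i3 RAW r0
#3 head=4: st i4 no-port MEM/MEM
#4 head=5: ld i5 RAW+WAW r2
#5 head=6: or;add i6,i7 dual
#6 head=8: ld i8 no-port MEM/MEM
#7 head=9: ld;xor i9,i10 dual
#8 head=11: and i11 WAW r5
#9 head=12: sub i12 RAW r5
#10 head=13: st i13 tail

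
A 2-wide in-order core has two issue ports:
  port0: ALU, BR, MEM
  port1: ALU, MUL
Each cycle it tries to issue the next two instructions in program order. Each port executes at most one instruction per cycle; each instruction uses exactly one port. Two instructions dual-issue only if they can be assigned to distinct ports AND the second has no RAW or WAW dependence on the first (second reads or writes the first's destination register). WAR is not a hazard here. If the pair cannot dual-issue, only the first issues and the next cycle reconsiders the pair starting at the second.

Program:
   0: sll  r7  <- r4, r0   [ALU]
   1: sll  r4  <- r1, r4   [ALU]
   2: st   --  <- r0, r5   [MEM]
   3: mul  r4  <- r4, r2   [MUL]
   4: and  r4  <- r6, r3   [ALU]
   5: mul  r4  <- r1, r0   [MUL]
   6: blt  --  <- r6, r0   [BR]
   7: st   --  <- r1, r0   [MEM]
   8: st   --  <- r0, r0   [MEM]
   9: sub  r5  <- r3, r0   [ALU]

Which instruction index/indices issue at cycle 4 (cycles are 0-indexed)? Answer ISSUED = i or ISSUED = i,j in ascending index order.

ISSUED = 7

0. sll.ALU sll.ALU @i0&i1  | 2-wide
1. st.MEM mul.MUL @i2&i3  | 2-wide
2. and.ALU @i4  | WAW r4
3. mul.MUL blt.BR @i5&i6  | 2-wide
4. st.MEM @i7  | no-port MEM/MEM
5. st.MEM sub.ALU @i8&i9  | 2-wide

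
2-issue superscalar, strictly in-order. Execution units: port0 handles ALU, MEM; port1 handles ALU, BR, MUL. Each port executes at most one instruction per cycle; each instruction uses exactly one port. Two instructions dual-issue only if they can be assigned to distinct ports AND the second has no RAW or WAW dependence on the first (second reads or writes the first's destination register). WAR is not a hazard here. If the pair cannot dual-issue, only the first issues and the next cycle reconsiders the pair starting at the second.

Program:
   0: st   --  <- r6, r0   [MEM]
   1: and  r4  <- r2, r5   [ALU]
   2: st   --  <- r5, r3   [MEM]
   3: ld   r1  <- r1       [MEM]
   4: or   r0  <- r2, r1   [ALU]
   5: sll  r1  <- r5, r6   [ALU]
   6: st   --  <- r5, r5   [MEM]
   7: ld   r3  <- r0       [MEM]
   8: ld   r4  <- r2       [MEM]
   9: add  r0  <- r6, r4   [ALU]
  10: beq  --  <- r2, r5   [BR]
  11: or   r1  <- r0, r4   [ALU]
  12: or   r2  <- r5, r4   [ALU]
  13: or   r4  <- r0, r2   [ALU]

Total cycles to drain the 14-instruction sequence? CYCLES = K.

t=0 i0+i1:st;and ; dual
t=1 i2:st ; no-port MEM/MEM
t=2 i3:ld ; RAW r1
t=3 i4+i5:or;sll ; dual
t=4 i6:st ; no-port MEM/MEM
t=5 i7:ld ; no-port MEM/MEM
t=6 i8:ld ; RAW r4
t=7 i9+i10:add;beq ; dual
t=8 i11+i12:or;or ; dual
t=9 i13:or ; tail

CYCLES = 10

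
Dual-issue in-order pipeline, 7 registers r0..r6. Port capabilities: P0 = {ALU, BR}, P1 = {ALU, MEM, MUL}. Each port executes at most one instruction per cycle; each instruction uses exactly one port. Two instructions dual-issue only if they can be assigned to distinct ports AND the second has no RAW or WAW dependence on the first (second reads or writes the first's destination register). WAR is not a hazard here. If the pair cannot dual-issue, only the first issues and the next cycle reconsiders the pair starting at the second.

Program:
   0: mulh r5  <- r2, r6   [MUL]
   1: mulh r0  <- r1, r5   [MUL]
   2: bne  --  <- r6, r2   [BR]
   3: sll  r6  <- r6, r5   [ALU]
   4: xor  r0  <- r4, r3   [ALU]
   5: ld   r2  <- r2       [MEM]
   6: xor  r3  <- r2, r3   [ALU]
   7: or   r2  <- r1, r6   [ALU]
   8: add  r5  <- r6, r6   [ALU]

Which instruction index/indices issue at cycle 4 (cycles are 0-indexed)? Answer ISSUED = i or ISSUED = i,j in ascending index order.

[0] i0  mulh  -- no-port MUL/MUL
[1] i1+i2  mulh bne  -- pair
[2] i3+i4  sll xor  -- pair
[3] i5  ld  -- RAW r2
[4] i6+i7  xor or  -- pair
[5] i8  add  -- tail

ISSUED = 6,7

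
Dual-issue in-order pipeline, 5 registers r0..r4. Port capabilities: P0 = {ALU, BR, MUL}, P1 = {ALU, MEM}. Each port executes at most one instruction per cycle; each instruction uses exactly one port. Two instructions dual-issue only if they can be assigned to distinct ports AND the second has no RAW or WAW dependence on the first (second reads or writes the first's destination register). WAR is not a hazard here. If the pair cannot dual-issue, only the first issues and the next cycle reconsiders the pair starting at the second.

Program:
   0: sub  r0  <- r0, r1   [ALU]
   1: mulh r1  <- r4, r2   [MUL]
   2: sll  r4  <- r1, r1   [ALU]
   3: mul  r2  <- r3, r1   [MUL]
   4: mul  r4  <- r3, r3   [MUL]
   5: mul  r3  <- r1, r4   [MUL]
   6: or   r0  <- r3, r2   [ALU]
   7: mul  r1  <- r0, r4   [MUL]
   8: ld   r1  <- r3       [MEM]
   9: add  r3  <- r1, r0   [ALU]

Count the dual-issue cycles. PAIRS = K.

t=0 i0+i1:sub.ALU/mulh.MUL ; 2-wide
t=1 i2+i3:sll.ALU/mul.MUL ; 2-wide
t=2 i4:mul.MUL ; no-port MUL/MUL
t=3 i5:mul.MUL ; RAW r3
t=4 i6:or.ALU ; RAW r0
t=5 i7:mul.MUL ; WAW r1
t=6 i8:ld.MEM ; RAW r1
t=7 i9:add.ALU ; tail

PAIRS = 2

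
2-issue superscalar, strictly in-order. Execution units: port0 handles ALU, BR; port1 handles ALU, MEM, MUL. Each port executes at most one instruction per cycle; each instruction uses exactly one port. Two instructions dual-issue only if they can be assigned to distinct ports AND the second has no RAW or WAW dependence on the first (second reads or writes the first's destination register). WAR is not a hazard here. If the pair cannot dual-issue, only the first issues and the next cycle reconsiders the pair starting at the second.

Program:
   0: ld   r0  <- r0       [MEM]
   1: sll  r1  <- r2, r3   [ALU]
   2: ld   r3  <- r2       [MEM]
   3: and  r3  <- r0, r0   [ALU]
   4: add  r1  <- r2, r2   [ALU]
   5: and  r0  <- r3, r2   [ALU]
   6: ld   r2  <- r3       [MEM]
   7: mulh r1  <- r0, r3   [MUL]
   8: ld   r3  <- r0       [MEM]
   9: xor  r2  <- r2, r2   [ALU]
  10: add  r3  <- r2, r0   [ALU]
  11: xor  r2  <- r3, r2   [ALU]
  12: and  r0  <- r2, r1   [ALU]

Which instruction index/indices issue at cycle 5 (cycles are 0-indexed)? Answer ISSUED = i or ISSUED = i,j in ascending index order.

#0 head=0: ld+sll i0/i1 2-wide
#1 head=2: ld i2 WAW r3
#2 head=3: and+add i3/i4 2-wide
#3 head=5: and+ld i5/i6 2-wide
#4 head=7: mulh i7 no-port MUL/MEM
#5 head=8: ld+xor i8/i9 2-wide
#6 head=10: add i10 RAW r3
#7 head=11: xor i11 RAW r2
#8 head=12: and i12 tail

ISSUED = 8,9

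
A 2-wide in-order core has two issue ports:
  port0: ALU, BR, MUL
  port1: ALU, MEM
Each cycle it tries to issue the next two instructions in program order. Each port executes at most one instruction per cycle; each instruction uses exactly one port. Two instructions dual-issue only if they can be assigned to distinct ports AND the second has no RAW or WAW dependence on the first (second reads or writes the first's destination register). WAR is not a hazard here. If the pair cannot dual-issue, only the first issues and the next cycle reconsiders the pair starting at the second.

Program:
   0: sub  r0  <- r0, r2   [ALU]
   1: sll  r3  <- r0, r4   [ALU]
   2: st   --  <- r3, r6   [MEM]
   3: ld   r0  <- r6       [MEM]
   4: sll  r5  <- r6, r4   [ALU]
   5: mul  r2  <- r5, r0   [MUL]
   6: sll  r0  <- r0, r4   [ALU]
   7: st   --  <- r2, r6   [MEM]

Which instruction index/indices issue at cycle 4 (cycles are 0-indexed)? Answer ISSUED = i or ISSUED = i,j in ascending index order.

#0 head=0: sub i0 RAW r0
#1 head=1: sll i1 RAW r3
#2 head=2: st i2 no-port MEM/MEM
#3 head=3: ld/sll i3&i4 pair
#4 head=5: mul/sll i5&i6 pair
#5 head=7: st i7 tail

ISSUED = 5,6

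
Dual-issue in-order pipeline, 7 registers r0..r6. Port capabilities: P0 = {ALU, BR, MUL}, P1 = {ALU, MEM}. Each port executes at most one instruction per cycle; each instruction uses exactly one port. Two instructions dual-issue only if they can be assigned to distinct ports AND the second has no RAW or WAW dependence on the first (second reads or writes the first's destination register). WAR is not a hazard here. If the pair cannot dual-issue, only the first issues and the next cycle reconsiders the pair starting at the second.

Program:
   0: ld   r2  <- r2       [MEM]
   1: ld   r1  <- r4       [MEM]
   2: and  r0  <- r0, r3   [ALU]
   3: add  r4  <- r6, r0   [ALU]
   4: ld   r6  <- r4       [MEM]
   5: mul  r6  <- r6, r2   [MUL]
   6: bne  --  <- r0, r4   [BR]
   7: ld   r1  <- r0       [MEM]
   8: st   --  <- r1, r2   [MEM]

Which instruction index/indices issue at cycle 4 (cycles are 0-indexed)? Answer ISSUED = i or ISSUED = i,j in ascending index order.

ISSUED = 5

#0 head=0: ld.MEM i0 no-port MEM/MEM
#1 head=1: ld.MEM+and.ALU i1+i2 2-wide
#2 head=3: add.ALU i3 RAW r4
#3 head=4: ld.MEM i4 RAW+WAW r6
#4 head=5: mul.MUL i5 no-port MUL/BR
#5 head=6: bne.BR+ld.MEM i6+i7 2-wide
#6 head=8: st.MEM i8 tail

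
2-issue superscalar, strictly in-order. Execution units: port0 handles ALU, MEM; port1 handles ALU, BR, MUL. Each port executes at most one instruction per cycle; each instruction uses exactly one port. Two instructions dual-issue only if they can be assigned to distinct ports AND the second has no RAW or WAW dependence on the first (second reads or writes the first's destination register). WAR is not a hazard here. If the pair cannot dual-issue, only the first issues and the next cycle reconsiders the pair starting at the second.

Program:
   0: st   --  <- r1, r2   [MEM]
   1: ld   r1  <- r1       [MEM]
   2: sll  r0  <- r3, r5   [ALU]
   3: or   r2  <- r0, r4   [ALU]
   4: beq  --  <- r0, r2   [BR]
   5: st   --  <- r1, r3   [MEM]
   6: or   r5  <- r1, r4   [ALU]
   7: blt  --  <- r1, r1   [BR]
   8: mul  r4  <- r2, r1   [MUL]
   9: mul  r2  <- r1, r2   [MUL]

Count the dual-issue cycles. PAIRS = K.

PAIRS = 3

0. st.MEM @i0  | no-port MEM/MEM
1. ld.MEM;sll.ALU @i1,i2  | dual
2. or.ALU @i3  | RAW r2
3. beq.BR;st.MEM @i4,i5  | dual
4. or.ALU;blt.BR @i6,i7  | dual
5. mul.MUL @i8  | no-port MUL/MUL
6. mul.MUL @i9  | tail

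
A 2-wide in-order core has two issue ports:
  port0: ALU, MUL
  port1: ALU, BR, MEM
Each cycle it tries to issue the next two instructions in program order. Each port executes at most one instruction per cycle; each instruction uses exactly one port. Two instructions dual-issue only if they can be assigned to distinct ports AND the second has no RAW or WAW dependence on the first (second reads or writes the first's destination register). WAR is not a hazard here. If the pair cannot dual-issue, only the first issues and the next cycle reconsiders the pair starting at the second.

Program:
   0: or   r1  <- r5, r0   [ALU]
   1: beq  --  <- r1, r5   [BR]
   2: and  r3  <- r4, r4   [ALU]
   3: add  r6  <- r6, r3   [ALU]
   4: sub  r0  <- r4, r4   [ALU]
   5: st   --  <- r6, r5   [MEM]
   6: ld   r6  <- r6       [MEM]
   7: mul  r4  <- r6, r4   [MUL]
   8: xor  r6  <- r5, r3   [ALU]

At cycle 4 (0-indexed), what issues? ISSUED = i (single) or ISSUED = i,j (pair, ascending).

0. or.ALU @i0  | RAW r1
1. beq.BR and.ALU @i1+i2  | pair
2. add.ALU sub.ALU @i3+i4  | pair
3. st.MEM @i5  | no-port MEM/MEM
4. ld.MEM @i6  | RAW r6
5. mul.MUL xor.ALU @i7+i8  | pair

ISSUED = 6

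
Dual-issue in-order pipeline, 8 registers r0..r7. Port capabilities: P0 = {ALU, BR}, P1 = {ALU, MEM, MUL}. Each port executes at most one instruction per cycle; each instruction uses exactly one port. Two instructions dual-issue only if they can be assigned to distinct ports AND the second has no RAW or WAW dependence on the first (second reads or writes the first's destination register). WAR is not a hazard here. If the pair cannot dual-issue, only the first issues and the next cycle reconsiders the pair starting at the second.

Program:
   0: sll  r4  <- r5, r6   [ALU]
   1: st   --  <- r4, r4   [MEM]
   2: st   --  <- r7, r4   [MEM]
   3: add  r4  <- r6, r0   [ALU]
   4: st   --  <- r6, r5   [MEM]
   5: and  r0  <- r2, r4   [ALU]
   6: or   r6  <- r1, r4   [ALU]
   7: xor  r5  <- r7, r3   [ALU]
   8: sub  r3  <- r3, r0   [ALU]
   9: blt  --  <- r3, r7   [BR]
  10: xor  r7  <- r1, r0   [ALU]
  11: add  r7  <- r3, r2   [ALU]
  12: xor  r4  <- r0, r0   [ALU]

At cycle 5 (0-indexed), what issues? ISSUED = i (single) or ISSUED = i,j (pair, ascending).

ISSUED = 8

c0: i0 sll.ALU  RAW r4
c1: i1 st.MEM  no-port MEM/MEM
c2: i2&i3 st.MEM/add.ALU  dual
c3: i4&i5 st.MEM/and.ALU  dual
c4: i6&i7 or.ALU/xor.ALU  dual
c5: i8 sub.ALU  RAW r3
c6: i9&i10 blt.BR/xor.ALU  dual
c7: i11&i12 add.ALU/xor.ALU  dual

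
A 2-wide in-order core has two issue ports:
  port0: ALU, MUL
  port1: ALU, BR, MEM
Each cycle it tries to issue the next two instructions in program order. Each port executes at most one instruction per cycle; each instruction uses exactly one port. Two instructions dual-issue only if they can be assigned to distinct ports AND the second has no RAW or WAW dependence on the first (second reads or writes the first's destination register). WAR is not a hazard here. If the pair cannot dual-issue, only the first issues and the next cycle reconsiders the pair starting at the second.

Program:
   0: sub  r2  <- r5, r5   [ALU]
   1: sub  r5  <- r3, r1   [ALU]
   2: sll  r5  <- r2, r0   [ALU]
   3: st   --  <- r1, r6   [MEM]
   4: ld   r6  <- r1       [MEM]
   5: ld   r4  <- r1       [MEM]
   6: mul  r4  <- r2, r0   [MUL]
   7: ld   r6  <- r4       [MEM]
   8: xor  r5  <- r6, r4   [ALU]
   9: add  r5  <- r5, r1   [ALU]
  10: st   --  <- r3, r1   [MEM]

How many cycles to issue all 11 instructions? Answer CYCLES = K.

CYCLES = 8

[0] i0+i1  sub.ALU+sub.ALU  -- pair
[1] i2+i3  sll.ALU+st.MEM  -- pair
[2] i4  ld.MEM  -- no-port MEM/MEM
[3] i5  ld.MEM  -- WAW r4
[4] i6  mul.MUL  -- RAW r4
[5] i7  ld.MEM  -- RAW r6
[6] i8  xor.ALU  -- RAW+WAW r5
[7] i9+i10  add.ALU+st.MEM  -- pair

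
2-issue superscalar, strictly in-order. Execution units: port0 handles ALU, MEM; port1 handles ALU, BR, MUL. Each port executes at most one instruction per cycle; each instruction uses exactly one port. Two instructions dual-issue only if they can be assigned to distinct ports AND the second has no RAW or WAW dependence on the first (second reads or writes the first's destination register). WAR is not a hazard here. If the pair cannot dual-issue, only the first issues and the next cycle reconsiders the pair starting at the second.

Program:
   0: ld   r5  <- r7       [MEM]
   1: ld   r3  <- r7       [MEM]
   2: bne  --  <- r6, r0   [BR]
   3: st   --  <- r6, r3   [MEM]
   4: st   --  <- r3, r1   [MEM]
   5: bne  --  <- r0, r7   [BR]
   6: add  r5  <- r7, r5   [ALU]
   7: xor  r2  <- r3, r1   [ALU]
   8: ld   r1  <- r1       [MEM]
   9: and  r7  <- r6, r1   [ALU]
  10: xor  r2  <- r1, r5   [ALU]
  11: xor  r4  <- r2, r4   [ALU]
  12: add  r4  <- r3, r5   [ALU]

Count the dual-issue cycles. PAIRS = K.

[0] i0  ld  -- no-port MEM/MEM
[1] i1/i2  ld/bne  -- dual
[2] i3  st  -- no-port MEM/MEM
[3] i4/i5  st/bne  -- dual
[4] i6/i7  add/xor  -- dual
[5] i8  ld  -- RAW r1
[6] i9/i10  and/xor  -- dual
[7] i11  xor  -- WAW r4
[8] i12  add  -- tail

PAIRS = 4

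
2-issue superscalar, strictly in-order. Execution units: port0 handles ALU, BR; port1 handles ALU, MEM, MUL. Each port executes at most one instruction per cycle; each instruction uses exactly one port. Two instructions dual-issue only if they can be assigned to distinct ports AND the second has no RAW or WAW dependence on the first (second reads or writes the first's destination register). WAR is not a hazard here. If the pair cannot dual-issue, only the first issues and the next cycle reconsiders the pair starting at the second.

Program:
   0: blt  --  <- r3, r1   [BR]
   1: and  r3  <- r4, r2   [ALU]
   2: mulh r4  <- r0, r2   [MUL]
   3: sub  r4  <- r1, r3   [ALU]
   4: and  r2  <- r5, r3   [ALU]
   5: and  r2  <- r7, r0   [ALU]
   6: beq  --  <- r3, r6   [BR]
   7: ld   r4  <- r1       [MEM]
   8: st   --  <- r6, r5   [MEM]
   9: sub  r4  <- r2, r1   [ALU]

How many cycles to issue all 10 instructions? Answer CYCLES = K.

c0: i0+i1 blt.BR+and.ALU  dual
c1: i2 mulh.MUL  WAW r4
c2: i3+i4 sub.ALU+and.ALU  dual
c3: i5+i6 and.ALU+beq.BR  dual
c4: i7 ld.MEM  no-port MEM/MEM
c5: i8+i9 st.MEM+sub.ALU  dual

CYCLES = 6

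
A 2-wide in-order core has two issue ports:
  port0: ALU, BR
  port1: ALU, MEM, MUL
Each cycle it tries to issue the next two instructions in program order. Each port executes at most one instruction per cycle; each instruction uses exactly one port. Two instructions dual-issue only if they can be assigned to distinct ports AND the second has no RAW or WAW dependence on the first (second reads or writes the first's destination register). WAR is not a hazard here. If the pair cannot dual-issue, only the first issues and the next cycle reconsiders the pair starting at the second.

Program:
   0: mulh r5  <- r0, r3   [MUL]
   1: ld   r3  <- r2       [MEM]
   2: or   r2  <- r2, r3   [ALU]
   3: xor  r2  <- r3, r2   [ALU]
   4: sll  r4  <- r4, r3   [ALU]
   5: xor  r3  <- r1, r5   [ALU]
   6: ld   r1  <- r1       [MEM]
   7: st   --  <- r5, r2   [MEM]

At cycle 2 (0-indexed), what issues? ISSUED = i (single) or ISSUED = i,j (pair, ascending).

t=0 i0:mulh ; no-port MUL/MEM
t=1 i1:ld ; RAW r3
t=2 i2:or ; RAW+WAW r2
t=3 i3,i4:xor+sll ; pair
t=4 i5,i6:xor+ld ; pair
t=5 i7:st ; tail

ISSUED = 2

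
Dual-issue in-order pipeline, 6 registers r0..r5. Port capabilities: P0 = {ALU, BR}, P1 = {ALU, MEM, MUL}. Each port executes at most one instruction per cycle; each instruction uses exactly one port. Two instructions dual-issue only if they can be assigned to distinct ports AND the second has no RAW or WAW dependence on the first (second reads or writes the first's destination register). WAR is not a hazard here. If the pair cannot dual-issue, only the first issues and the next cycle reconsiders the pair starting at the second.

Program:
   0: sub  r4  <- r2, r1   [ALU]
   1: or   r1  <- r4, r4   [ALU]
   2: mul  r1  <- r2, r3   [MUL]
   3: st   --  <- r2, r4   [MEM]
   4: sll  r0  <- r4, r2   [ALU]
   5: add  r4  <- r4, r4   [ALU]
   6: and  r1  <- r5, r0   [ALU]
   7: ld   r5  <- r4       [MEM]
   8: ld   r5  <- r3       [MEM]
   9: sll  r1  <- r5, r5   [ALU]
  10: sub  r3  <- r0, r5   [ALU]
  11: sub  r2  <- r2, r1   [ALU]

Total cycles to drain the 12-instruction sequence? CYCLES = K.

0. sub.ALU @i0  | RAW r4
1. or.ALU @i1  | WAW r1
2. mul.MUL @i2  | no-port MUL/MEM
3. st.MEM/sll.ALU @i3&i4  | pair
4. add.ALU/and.ALU @i5&i6  | pair
5. ld.MEM @i7  | no-port MEM/MEM
6. ld.MEM @i8  | RAW r5
7. sll.ALU/sub.ALU @i9&i10  | pair
8. sub.ALU @i11  | tail

CYCLES = 9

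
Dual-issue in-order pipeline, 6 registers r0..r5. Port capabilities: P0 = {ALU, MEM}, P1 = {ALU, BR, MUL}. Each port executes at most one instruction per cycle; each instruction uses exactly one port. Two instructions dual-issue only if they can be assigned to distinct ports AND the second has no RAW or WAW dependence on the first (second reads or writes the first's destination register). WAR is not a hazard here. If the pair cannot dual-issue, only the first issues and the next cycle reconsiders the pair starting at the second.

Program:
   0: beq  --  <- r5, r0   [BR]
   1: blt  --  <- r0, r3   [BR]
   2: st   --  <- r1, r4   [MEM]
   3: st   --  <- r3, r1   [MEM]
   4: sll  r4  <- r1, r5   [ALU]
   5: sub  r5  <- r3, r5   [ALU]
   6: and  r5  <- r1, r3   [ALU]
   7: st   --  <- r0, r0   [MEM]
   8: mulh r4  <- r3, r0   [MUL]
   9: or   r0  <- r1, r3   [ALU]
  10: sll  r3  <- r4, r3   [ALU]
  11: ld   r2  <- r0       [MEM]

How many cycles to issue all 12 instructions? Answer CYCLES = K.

CYCLES = 7

  cy0 -> i0 (beq) no-port BR/BR
  cy1 -> i1/i2 (blt/st) pair
  cy2 -> i3/i4 (st/sll) pair
  cy3 -> i5 (sub) WAW r5
  cy4 -> i6/i7 (and/st) pair
  cy5 -> i8/i9 (mulh/or) pair
  cy6 -> i10/i11 (sll/ld) pair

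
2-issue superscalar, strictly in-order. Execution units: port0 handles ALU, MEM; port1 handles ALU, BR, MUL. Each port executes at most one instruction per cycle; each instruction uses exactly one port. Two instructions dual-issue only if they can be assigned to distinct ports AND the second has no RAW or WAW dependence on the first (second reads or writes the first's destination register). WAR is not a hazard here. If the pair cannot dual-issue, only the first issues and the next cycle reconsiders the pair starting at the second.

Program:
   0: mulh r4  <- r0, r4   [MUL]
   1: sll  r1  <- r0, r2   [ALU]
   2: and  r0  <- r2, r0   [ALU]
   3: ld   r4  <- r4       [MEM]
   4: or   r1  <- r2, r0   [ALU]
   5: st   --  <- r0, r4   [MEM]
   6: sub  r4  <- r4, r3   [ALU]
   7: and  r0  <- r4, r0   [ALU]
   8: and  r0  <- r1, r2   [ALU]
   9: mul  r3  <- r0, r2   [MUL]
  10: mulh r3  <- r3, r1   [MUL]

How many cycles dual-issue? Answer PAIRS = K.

PAIRS = 3

#0 head=0: mulh+sll i0,i1 pair
#1 head=2: and+ld i2,i3 pair
#2 head=4: or+st i4,i5 pair
#3 head=6: sub i6 RAW r4
#4 head=7: and i7 WAW r0
#5 head=8: and i8 RAW r0
#6 head=9: mul i9 no-port MUL/MUL
#7 head=10: mulh i10 tail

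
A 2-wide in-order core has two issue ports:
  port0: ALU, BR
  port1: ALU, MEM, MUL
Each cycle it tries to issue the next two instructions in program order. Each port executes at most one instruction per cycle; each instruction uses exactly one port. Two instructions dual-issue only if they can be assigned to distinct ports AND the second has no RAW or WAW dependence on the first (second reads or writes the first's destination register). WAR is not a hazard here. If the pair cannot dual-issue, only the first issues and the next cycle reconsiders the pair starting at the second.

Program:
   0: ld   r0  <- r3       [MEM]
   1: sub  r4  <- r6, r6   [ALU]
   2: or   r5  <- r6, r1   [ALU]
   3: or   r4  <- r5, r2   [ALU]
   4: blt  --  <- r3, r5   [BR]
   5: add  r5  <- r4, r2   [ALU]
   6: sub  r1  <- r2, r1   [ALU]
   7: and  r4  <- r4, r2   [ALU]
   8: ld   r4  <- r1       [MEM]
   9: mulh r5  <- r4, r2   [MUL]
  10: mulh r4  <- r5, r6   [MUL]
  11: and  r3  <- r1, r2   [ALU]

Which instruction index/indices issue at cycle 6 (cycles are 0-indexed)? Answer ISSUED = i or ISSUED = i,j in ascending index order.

ISSUED = 9

t=0 i0&i1:ld.MEM sub.ALU ; 2-wide
t=1 i2:or.ALU ; RAW r5
t=2 i3&i4:or.ALU blt.BR ; 2-wide
t=3 i5&i6:add.ALU sub.ALU ; 2-wide
t=4 i7:and.ALU ; WAW r4
t=5 i8:ld.MEM ; no-port MEM/MUL
t=6 i9:mulh.MUL ; no-port MUL/MUL
t=7 i10&i11:mulh.MUL and.ALU ; 2-wide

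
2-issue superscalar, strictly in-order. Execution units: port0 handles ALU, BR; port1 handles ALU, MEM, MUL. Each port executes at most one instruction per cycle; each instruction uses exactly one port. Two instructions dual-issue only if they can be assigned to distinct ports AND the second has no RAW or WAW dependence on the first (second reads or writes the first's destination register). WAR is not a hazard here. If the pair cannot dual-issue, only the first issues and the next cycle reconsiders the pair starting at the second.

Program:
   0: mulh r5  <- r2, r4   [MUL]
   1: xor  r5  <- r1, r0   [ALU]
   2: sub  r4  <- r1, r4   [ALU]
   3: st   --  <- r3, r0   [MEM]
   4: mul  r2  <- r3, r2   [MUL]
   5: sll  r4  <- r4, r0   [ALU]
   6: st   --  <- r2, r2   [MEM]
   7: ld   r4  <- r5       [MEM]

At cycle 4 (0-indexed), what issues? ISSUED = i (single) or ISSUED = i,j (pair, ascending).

0. mulh @i0  | WAW r5
1. xor+sub @i1&i2  | 2-wide
2. st @i3  | no-port MEM/MUL
3. mul+sll @i4&i5  | 2-wide
4. st @i6  | no-port MEM/MEM
5. ld @i7  | tail

ISSUED = 6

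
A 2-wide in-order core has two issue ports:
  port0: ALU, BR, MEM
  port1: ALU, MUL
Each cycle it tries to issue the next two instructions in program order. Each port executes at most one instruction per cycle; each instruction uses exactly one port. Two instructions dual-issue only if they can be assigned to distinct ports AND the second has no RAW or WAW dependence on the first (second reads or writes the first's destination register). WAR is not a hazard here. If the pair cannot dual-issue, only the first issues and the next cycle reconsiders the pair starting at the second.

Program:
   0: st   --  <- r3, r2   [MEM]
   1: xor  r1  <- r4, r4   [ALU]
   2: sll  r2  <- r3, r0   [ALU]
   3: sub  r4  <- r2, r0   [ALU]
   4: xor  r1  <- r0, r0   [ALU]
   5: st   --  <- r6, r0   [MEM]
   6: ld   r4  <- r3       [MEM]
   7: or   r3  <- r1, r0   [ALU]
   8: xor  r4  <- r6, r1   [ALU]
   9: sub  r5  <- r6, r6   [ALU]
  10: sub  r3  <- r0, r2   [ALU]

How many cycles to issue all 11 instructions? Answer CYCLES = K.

CYCLES = 7

[0] i0+i1  st/xor  -- 2-wide
[1] i2  sll  -- RAW r2
[2] i3+i4  sub/xor  -- 2-wide
[3] i5  st  -- no-port MEM/MEM
[4] i6+i7  ld/or  -- 2-wide
[5] i8+i9  xor/sub  -- 2-wide
[6] i10  sub  -- tail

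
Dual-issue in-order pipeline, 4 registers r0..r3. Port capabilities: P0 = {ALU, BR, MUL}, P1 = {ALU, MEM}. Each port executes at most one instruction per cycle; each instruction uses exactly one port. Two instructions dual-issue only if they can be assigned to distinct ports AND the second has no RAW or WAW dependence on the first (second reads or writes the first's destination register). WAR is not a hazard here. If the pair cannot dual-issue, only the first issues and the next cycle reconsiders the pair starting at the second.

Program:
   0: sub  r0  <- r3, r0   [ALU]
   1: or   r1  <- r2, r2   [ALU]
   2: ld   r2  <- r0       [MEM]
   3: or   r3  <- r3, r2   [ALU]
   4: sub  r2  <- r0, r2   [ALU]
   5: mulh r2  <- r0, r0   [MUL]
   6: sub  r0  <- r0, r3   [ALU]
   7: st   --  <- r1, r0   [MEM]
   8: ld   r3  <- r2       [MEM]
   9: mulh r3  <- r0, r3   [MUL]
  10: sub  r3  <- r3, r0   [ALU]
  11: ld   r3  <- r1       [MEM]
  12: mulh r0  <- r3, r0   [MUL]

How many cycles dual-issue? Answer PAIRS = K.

#0 head=0: sub.ALU/or.ALU i0,i1 pair
#1 head=2: ld.MEM i2 RAW r2
#2 head=3: or.ALU/sub.ALU i3,i4 pair
#3 head=5: mulh.MUL/sub.ALU i5,i6 pair
#4 head=7: st.MEM i7 no-port MEM/MEM
#5 head=8: ld.MEM i8 RAW+WAW r3
#6 head=9: mulh.MUL i9 RAW+WAW r3
#7 head=10: sub.ALU i10 WAW r3
#8 head=11: ld.MEM i11 RAW r3
#9 head=12: mulh.MUL i12 tail

PAIRS = 3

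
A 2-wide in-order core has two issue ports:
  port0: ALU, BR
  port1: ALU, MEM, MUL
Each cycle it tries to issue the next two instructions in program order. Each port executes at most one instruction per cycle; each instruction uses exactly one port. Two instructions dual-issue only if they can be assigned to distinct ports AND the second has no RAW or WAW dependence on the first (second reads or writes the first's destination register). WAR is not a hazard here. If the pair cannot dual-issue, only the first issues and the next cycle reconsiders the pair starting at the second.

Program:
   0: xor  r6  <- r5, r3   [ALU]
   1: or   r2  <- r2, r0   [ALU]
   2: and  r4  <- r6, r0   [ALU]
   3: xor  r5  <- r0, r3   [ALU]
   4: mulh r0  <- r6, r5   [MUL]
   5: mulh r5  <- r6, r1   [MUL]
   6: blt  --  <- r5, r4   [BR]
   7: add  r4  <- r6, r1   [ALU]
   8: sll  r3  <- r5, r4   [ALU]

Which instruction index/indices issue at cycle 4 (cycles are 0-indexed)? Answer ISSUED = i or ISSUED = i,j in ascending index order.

c0: i0/i1 xor.ALU or.ALU  2-wide
c1: i2/i3 and.ALU xor.ALU  2-wide
c2: i4 mulh.MUL  no-port MUL/MUL
c3: i5 mulh.MUL  RAW r5
c4: i6/i7 blt.BR add.ALU  2-wide
c5: i8 sll.ALU  tail

ISSUED = 6,7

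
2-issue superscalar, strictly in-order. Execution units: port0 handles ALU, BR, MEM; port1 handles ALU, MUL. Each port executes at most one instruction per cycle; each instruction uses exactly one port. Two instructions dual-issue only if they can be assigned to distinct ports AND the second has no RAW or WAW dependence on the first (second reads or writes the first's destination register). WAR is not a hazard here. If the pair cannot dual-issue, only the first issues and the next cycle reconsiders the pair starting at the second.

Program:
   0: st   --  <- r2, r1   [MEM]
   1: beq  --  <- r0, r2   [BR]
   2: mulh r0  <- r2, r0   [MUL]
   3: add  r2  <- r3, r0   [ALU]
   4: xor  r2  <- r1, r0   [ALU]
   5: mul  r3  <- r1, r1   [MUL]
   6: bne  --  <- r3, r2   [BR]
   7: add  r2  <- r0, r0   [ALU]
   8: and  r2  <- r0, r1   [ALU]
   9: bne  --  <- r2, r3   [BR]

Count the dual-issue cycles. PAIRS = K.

0. st @i0  | no-port MEM/BR
1. beq;mulh @i1+i2  | 2-wide
2. add @i3  | WAW r2
3. xor;mul @i4+i5  | 2-wide
4. bne;add @i6+i7  | 2-wide
5. and @i8  | RAW r2
6. bne @i9  | tail

PAIRS = 3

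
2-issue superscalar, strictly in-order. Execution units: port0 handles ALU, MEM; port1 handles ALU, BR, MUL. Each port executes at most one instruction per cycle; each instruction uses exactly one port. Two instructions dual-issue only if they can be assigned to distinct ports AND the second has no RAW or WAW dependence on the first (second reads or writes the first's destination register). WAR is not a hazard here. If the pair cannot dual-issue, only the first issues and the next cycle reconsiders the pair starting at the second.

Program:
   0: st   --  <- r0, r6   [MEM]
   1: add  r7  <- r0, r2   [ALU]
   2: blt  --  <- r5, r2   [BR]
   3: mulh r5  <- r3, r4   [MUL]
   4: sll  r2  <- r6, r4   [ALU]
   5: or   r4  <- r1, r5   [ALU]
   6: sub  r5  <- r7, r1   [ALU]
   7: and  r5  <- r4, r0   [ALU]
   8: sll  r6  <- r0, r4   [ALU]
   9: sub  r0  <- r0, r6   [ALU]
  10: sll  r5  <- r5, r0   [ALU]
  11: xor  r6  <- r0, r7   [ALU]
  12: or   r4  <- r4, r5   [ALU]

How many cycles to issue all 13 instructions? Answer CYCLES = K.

#0 head=0: st.MEM;add.ALU i0/i1 pair
#1 head=2: blt.BR i2 no-port BR/MUL
#2 head=3: mulh.MUL;sll.ALU i3/i4 pair
#3 head=5: or.ALU;sub.ALU i5/i6 pair
#4 head=7: and.ALU;sll.ALU i7/i8 pair
#5 head=9: sub.ALU i9 RAW r0
#6 head=10: sll.ALU;xor.ALU i10/i11 pair
#7 head=12: or.ALU i12 tail

CYCLES = 8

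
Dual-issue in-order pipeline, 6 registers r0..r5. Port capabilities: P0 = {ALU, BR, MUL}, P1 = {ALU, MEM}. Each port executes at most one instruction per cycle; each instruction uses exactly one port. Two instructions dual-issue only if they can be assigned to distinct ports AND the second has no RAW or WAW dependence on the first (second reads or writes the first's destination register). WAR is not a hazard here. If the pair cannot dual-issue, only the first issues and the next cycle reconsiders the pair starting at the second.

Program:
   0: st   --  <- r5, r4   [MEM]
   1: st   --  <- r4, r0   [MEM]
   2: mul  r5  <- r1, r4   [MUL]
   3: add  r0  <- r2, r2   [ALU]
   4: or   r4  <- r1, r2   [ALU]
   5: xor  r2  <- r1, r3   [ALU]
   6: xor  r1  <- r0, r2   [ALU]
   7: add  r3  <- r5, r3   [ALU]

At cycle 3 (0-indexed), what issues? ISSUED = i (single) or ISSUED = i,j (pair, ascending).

#0 head=0: st i0 no-port MEM/MEM
#1 head=1: st+mul i1,i2 dual
#2 head=3: add+or i3,i4 dual
#3 head=5: xor i5 RAW r2
#4 head=6: xor+add i6,i7 dual

ISSUED = 5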